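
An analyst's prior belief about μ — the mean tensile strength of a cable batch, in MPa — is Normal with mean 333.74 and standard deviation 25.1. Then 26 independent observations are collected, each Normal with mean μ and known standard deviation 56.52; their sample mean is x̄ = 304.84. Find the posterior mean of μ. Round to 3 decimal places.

Posterior mean ≈ 309.556

With known σ, the Normal prior is conjugate. Weight on the data is w = (n/σ²)/(n/σ² + 1/τ₀²) = 0.00813896/(0.00813896+0.00158728) = 0.83680.
Posterior mean = w·x̄ + (1−w)·μ₀ = 0.83680·304.84 + 0.16320·333.74 = 309.556.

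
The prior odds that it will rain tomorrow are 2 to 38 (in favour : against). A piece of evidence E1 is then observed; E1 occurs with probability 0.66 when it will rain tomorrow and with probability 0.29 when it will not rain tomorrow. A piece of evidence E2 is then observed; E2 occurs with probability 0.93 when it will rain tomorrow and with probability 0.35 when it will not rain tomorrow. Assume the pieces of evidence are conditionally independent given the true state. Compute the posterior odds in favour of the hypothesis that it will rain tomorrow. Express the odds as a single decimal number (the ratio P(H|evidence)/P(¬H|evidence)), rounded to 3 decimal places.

Prior odds = 2/38 = 0.052632.
Likelihood ratio for E1 = 0.66/0.29 = 2.2759.
Likelihood ratio for E2 = 0.93/0.35 = 2.6571.
Posterior odds = prior odds × LR₁ × LR₂ = 0.31828.

Posterior odds ≈ 0.318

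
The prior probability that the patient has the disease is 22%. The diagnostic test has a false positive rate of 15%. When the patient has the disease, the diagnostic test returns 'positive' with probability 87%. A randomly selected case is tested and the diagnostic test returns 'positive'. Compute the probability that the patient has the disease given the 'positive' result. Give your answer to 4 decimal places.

Write H for 'the patient has the disease'. Prior odds H:¬H = 0.22/0.78 = 0.28205. For the 'positive' outcome, the likelihood ratio is 0.87/0.15 = 5.8000.
Posterior odds = 0.28205 × 5.8000 = 1.6359, so P(H|E) = 1.6359/(1+1.6359) = 0.6206.

P(H | E) ≈ 0.6206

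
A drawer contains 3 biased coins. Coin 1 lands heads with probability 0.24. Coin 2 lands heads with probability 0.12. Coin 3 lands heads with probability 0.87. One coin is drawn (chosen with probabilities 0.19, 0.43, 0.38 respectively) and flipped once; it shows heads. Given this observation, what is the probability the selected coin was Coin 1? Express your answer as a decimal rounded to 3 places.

Posterior probability ≈ 0.107

Tabulate prior·likelihood by source: [1] prior 0.19, lik 0.24, product 0.04560; [2] prior 0.43, lik 0.12, product 0.05160; [3] prior 0.38, lik 0.87, product 0.3306.
Normalizing constant = 0.42780; the posterior for Coin 1 is its product over the sum, 0.04560/0.42780 = 0.107.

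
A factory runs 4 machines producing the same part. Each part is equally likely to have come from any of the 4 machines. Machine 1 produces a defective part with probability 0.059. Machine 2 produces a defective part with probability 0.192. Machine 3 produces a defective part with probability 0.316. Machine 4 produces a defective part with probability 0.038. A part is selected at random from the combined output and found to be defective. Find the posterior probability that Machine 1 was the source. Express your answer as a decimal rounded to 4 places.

Posterior probability ≈ 0.0975

P(defective|M1) = 0.059; P(defective|M2) = 0.192; P(defective|M3) = 0.316; P(defective|M4) = 0.038.
Prior × likelihood for each source: 0.25·0.059=0.01475, 0.25·0.192=0.04800, 0.25·0.316=0.07900, 0.25·0.038=0.009500. Summing gives P(defective) = 0.15125.
P(Machine 1 | defective) = 0.01475 / 0.15125 = 0.0975.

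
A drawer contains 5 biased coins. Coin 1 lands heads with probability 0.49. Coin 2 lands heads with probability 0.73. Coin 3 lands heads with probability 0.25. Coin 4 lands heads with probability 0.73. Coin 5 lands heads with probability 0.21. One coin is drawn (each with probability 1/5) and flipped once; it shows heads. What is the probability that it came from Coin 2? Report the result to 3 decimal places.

Posterior probability ≈ 0.303

Tabulate prior·likelihood by source: [1] prior 0.2, lik 0.49, product 0.09800; [2] prior 0.2, lik 0.73, product 0.1460; [3] prior 0.2, lik 0.25, product 0.05000; [4] prior 0.2, lik 0.73, product 0.1460; [5] prior 0.2, lik 0.21, product 0.04200.
Normalizing constant = 0.48200; the posterior for Coin 2 is its product over the sum, 0.1460/0.48200 = 0.303.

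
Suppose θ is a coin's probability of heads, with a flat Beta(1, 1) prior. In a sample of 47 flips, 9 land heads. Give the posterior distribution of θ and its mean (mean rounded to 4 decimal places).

The binomial likelihood is conjugate to the Beta prior: with 9 successes and 38 failures, the posterior is Beta(1+9, 1+38) = Beta(10, 39).
Posterior mean = α/(α+β) = 10/49 = 0.2041.

Posterior: Beta(10, 39); mean ≈ 0.2041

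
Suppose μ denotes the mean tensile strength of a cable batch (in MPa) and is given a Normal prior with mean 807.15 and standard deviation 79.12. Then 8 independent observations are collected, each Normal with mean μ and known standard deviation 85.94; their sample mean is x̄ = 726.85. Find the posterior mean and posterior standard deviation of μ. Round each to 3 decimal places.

Posterior mean ≈ 737.170; posterior SD ≈ 28.365

With known σ, the Normal prior is conjugate. Weight on the data is w = (n/σ²)/(n/σ² + 1/τ₀²) = 0.00108318/(0.00108318+0.00015975) = 0.87148.
Posterior mean = w·x̄ + (1−w)·μ₀ = 0.87148·726.85 + 0.12852·807.15 = 737.170. Posterior variance = 1/(0.00108318+0.00015975) = 804.556, so SD = 28.365.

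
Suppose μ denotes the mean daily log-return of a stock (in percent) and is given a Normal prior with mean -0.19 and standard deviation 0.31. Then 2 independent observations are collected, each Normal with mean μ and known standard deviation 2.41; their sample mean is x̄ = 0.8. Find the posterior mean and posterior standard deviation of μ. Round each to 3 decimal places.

Prior precision 1/τ₀² = 1/0.31² = 10.4058; data precision n/σ² = 2/2.41² = 0.344347.
Posterior precision = 10.4058 + 0.344347 = 10.7502, giving posterior SD = 1/√10.7502 = 0.305.
Posterior mean = (10.4058·-0.19 + 0.344347·0.8) / 10.7502 = -0.158.

Posterior mean ≈ -0.158; posterior SD ≈ 0.305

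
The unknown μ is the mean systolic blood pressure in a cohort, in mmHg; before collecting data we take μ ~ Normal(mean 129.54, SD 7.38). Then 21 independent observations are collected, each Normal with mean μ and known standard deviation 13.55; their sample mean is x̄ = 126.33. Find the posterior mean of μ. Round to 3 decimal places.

Posterior mean ≈ 126.774

Prior precision 1/τ₀² = 1/7.38² = 0.0183606; data precision n/σ² = 21/13.55² = 0.114378.
Posterior precision = 0.0183606 + 0.114378 = 0.132738.
Posterior mean = (0.0183606·129.54 + 0.114378·126.33) / 0.132738 = 126.774.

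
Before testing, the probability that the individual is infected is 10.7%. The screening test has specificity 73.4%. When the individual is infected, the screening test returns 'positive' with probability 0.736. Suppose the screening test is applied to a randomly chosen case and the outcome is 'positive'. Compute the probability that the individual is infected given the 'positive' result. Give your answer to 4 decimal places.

P(H | E) ≈ 0.2490

Write H for 'the individual is infected'. Prior odds H:¬H = 0.107/0.893 = 0.11982. For the 'positive' outcome, the likelihood ratio is 0.736/0.266 = 2.7669.
Posterior odds = 0.11982 × 2.7669 = 0.33153, so P(H|E) = 0.33153/(1+0.33153) = 0.2490.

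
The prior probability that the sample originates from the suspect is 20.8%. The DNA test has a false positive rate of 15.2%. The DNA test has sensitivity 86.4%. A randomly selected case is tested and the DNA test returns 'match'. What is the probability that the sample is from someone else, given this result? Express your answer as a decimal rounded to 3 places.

P(¬H | E) ≈ 0.401

Let H be the event that the sample originates from the suspect. P(H) = 0.208, so P(¬H) = 0.792. With E the 'match' result, P(E|H) = 0.864 and P(E|¬H) = 0.152.
P(E) = 0.864·0.208 + 0.152·0.792 = 0.17971 + 0.12038 = 0.30010.
By Bayes' theorem, P(H|E) = 0.17971 / 0.30010 = 0.599. Hence P(¬H|E) = 1 − 0.599 = 0.401.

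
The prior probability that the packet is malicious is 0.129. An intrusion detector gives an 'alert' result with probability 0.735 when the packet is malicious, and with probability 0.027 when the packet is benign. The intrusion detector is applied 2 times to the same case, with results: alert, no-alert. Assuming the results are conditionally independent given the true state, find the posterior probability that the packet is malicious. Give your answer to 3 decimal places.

Let H be the event that the packet is malicious; start with P(H) = 0.129. P('alert'|H) = 0.735, P('alert'|¬H) = 0.027.
Update on result 1 ('alert'): P(H) ← 0.735·0.1290 / (0.735·0.1290 + 0.027·0.8710) = 0.094815/0.11833 = 0.8013.
Update on result 2 ('no-alert'): P(H) ← 0.265·0.8013 / (0.265·0.8013 + 0.973·0.1987) = 0.21233/0.40571 = 0.5234.

Posterior P(H) ≈ 0.523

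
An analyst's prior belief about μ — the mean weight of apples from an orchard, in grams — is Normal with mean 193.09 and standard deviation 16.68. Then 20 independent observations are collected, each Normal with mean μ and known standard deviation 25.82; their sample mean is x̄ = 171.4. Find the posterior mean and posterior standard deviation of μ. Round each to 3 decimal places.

Posterior mean ≈ 173.721; posterior SD ≈ 5.456

With known σ, the Normal prior is conjugate. Weight on the data is w = (n/σ²)/(n/σ² + 1/τ₀²) = 0.0299997/(0.0299997+0.00359425) = 0.89301.
Posterior mean = w·x̄ + (1−w)·μ₀ = 0.89301·171.4 + 0.10699·193.09 = 173.721. Posterior variance = 1/(0.0299997+0.00359425) = 29.7672, so SD = 5.456.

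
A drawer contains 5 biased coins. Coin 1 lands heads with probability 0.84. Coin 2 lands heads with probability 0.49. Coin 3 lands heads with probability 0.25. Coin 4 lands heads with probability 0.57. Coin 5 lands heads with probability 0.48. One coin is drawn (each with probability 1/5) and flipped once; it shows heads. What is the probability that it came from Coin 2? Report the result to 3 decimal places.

P(heads|C1) = 0.84; P(heads|C2) = 0.49; P(heads|C3) = 0.25; P(heads|C4) = 0.57; P(heads|C5) = 0.48.
Prior × likelihood for each source: 0.2·0.84=0.1680, 0.2·0.49=0.09800, 0.2·0.25=0.05000, 0.2·0.57=0.1140, 0.2·0.48=0.09600. Summing gives P(heads) = 0.52600.
P(Coin 2 | heads) = 0.09800 / 0.52600 = 0.186.

Posterior probability ≈ 0.186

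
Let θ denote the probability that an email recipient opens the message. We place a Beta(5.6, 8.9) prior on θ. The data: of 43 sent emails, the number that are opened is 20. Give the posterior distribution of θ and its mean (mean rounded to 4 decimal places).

Observing 20 successes and 23 failures updates Beta(5.6, 8.9) by adding the success and failure counts to the two shape parameters: α = 5.6+20 = 25.6, β = 8.9+23 = 31.9.
Posterior mean = α/(α+β) = 25.6/57.5 = 0.4452.

Posterior: Beta(25.6, 31.9); mean ≈ 0.4452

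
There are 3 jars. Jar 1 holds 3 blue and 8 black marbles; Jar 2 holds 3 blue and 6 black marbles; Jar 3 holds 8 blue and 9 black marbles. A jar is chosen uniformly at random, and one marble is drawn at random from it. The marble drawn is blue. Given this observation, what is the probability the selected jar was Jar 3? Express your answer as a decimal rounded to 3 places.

Posterior probability ≈ 0.437

P(blue|Jar 1) = 0.2727; P(blue|Jar 2) = 0.3333; P(blue|Jar 3) = 0.4706.
Prior × likelihood for each source: 0.333333·0.2727=0.09091, 0.333333·0.3333=0.1111, 0.333333·0.4706=0.1569. Summing gives P(blue) = 0.35888.
P(Jar 3 | blue) = 0.1569 / 0.35888 = 0.437.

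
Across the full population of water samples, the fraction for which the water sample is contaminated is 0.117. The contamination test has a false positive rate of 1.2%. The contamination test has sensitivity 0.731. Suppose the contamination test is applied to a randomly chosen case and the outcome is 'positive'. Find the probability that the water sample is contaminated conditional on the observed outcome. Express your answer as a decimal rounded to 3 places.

P(H | E) ≈ 0.890

Write H for 'the water sample is contaminated'. Prior odds H:¬H = 0.117/0.883 = 0.13250. For the 'positive' outcome, the likelihood ratio is 0.731/0.012 = 60.917.
Posterior odds = 0.13250 × 60.917 = 8.0716, so P(H|E) = 8.0716/(1+8.0716) = 0.890.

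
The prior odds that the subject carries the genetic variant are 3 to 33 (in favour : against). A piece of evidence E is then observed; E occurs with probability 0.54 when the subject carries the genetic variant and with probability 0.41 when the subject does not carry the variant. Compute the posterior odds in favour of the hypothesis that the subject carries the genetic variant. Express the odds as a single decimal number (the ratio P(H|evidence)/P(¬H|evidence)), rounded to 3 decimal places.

Posterior odds ≈ 0.120

Prior odds = 3/33 = 0.090909. In log-odds, ln(0.090909) = -2.3979.
Add log likelihood ratio: ln(1.3171) = 0.27541.
Posterior log-odds = -2.1225, so posterior odds = exp(-2.1225) = 0.11973.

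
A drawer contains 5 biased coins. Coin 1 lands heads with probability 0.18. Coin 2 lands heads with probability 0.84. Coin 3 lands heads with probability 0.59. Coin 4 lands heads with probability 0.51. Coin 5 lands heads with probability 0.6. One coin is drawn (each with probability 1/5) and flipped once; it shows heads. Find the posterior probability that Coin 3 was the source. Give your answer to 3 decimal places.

P(heads|C1) = 0.18; P(heads|C2) = 0.84; P(heads|C3) = 0.59; P(heads|C4) = 0.51; P(heads|C5) = 0.6.
Prior × likelihood for each source: 0.2·0.18=0.03600, 0.2·0.84=0.1680, 0.2·0.59=0.1180, 0.2·0.51=0.1020, 0.2·0.6=0.1200. Summing gives P(heads) = 0.54400.
P(Coin 3 | heads) = 0.1180 / 0.54400 = 0.217.

Posterior probability ≈ 0.217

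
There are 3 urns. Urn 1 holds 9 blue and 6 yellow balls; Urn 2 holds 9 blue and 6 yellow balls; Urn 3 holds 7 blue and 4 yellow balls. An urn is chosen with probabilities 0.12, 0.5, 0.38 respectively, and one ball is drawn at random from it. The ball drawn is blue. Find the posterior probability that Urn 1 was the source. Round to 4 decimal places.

Posterior probability ≈ 0.1173

Tabulate prior·likelihood by source: [1] prior 0.12, lik 0.6, product 0.07200; [2] prior 0.5, lik 0.6, product 0.3000; [3] prior 0.38, lik 0.6364, product 0.2418.
Normalizing constant = 0.61382; the posterior for Urn 1 is its product over the sum, 0.07200/0.61382 = 0.1173.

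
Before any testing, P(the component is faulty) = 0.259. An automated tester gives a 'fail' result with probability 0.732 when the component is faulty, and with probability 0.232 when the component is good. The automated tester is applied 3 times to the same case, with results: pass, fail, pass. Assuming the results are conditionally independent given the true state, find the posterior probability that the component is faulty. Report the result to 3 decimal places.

Let H be the event that the component is faulty; start with P(H) = 0.259. P('fail'|H) = 0.732, P('fail'|¬H) = 0.232.
Update on result 1 ('pass'): P(H) ← 0.268·0.2590 / (0.268·0.2590 + 0.768·0.7410) = 0.069412/0.63850 = 0.1087.
Update on result 2 ('fail'): P(H) ← 0.732·0.1087 / (0.732·0.1087 + 0.232·0.8913) = 0.079576/0.28636 = 0.2779.
Update on result 3 ('pass'): P(H) ← 0.268·0.2779 / (0.268·0.2779 + 0.768·0.7221) = 0.074476/0.62905 = 0.1184.

Posterior P(H) ≈ 0.118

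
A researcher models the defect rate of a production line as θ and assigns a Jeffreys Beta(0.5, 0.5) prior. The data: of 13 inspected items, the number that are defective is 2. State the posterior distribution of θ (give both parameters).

Observing 2 successes and 11 failures updates Beta(0.5, 0.5) by adding the success and failure counts to the two shape parameters: α = 0.5+2 = 2.5, β = 0.5+11 = 11.5.

Posterior: Beta(2.5, 11.5)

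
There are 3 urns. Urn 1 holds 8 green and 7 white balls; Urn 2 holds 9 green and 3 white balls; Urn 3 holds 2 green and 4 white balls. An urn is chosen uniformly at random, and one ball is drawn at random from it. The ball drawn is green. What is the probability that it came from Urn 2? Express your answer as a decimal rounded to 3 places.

Posterior probability ≈ 0.464

P(green|Urn 1) = 0.5333; P(green|Urn 2) = 0.75; P(green|Urn 3) = 0.3333.
Prior × likelihood for each source: 0.333333·0.5333=0.1778, 0.333333·0.75=0.2500, 0.333333·0.3333=0.1111. Summing gives P(green) = 0.53889.
P(Urn 2 | green) = 0.2500 / 0.53889 = 0.464.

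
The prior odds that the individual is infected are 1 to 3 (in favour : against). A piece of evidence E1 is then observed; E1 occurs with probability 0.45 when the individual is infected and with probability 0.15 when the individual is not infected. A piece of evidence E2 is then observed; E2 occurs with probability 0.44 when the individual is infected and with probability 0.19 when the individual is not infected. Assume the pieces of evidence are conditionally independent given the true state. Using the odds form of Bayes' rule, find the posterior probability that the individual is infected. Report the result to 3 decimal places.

Prior odds = 1/3 = 0.33333. In log-odds, ln(0.33333) = -1.0986.
Add log likelihood ratios: ln(3.0000) + ln(2.3158) = 1.9384.
Posterior log-odds = 0.83975, so posterior odds = exp(0.83975) = 2.3158. Converting, P(H|E) = 2.3158/3.3158 = 0.698.

Posterior probability ≈ 0.698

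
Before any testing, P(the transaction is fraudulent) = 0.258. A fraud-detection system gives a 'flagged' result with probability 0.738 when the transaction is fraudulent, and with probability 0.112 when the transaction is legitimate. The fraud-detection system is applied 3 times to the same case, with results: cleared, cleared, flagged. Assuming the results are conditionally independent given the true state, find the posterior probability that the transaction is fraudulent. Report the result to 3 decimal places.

Posterior P(H) ≈ 0.166

Let H be the event that the transaction is fraudulent; start with P(H) = 0.258. P('flagged'|H) = 0.738, P('flagged'|¬H) = 0.112.
Update on result 1 ('cleared'): P(H) ← 0.262·0.2580 / (0.262·0.2580 + 0.888·0.7420) = 0.067596/0.72649 = 0.0930.
Update on result 2 ('cleared'): P(H) ← 0.262·0.0930 / (0.262·0.0930 + 0.888·0.9070) = 0.024378/0.82975 = 0.0294.
Update on result 3 ('flagged'): P(H) ← 0.738·0.0294 / (0.738·0.0294 + 0.112·0.9706) = 0.021682/0.13039 = 0.1663.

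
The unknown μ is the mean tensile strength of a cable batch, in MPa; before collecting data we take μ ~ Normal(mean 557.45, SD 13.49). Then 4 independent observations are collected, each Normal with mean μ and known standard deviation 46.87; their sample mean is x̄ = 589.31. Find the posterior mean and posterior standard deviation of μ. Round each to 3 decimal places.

With known σ, the Normal prior is conjugate. Weight on the data is w = (n/σ²)/(n/σ² + 1/τ₀²) = 0.00182083/(0.00182083+0.00549511) = 0.24889.
Posterior mean = w·x̄ + (1−w)·μ₀ = 0.24889·589.31 + 0.75111·557.45 = 565.379. Posterior variance = 1/(0.00182083+0.00549511) = 136.688, so SD = 11.691.

Posterior mean ≈ 565.379; posterior SD ≈ 11.691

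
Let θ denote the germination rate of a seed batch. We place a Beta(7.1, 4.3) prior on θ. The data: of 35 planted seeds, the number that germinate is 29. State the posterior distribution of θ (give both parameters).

Posterior: Beta(36.1, 10.3)

Observing 29 successes and 6 failures updates Beta(7.1, 4.3) by adding the success and failure counts to the two shape parameters: α = 7.1+29 = 36.1, β = 4.3+6 = 10.3.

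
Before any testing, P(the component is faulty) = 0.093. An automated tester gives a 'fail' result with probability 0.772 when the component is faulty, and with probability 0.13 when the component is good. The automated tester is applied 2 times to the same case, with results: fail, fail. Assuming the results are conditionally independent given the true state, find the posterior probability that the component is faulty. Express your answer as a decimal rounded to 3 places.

Posterior P(H) ≈ 0.783

With H the event that the component is faulty, the joint likelihood of the observed sequence is P(data|H) = 0.772·0.772 = 0.59598 and P(data|¬H) = 0.13·0.13 = 0.016900.
Bayes: P(H|data) = 0.093·0.59598 / (0.093·0.59598 + 0.907·0.016900) = 0.055427/0.070755 = 0.7834.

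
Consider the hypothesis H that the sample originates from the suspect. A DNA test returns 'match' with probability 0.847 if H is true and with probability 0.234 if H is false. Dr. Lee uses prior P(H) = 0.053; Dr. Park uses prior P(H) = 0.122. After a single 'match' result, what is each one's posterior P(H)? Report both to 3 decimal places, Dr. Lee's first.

The likelihood ratio for a 'match' result is 0.847/0.234 = 3.6197.
Dr. Lee: prior odds 0.053/0.947 = 0.055966; posterior odds 0.20258; posterior probability 0.168.
Dr. Park: prior odds 0.122/0.878 = 0.13895; posterior odds 0.50296; posterior probability 0.335.

Dr. Lee: 0.168; Dr. Park: 0.335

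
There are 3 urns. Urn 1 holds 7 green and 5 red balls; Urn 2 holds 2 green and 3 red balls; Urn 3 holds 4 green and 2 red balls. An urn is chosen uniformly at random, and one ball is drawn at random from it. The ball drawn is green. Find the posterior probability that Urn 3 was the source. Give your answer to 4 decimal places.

Posterior probability ≈ 0.4040

P(green|Urn 1) = 0.5833; P(green|Urn 2) = 0.4; P(green|Urn 3) = 0.6667.
Prior × likelihood for each source: 0.333333·0.5833=0.1944, 0.333333·0.4=0.1333, 0.333333·0.6667=0.2222. Summing gives P(green) = 0.55000.
P(Urn 3 | green) = 0.2222 / 0.55000 = 0.4040.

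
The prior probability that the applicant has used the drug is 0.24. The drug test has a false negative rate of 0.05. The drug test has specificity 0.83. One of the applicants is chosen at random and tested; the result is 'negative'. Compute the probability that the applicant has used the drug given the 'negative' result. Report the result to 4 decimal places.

P(H | E) ≈ 0.0187

Let H be the event that the applicant has used the drug. P(H) = 0.24, so P(¬H) = 0.76. With E the 'negative' result, P(E|H) = 0.05 and P(E|¬H) = 0.83.
P(E) = 0.05·0.24 + 0.83·0.76 = 0.012000 + 0.63080 = 0.64280.
By Bayes' theorem, P(H|E) = 0.012000 / 0.64280 = 0.0187.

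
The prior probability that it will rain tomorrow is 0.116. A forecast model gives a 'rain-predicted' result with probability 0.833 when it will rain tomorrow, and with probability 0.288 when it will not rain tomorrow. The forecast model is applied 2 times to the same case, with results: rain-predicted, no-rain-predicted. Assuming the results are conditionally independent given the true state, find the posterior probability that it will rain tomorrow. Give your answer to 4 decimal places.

Posterior P(H) ≈ 0.0817

With H the event that it will rain tomorrow, the joint likelihood of the observed sequence is P(data|H) = 0.833·0.167 = 0.13911 and P(data|¬H) = 0.288·0.712 = 0.20506.
Bayes: P(H|data) = 0.116·0.13911 / (0.116·0.13911 + 0.884·0.20506) = 0.016137/0.19741 = 0.0817.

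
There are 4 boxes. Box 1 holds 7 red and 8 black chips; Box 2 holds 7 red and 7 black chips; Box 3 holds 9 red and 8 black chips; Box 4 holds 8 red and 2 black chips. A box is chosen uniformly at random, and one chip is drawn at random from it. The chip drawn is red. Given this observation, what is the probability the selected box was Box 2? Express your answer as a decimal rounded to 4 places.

Tabulate prior·likelihood by source: [1] prior 0.25, lik 0.4667, product 0.1167; [2] prior 0.25, lik 0.5, product 0.1250; [3] prior 0.25, lik 0.5294, product 0.1324; [4] prior 0.25, lik 0.8, product 0.2000.
Normalizing constant = 0.57402; the posterior for Box 2 is its product over the sum, 0.1250/0.57402 = 0.2178.

Posterior probability ≈ 0.2178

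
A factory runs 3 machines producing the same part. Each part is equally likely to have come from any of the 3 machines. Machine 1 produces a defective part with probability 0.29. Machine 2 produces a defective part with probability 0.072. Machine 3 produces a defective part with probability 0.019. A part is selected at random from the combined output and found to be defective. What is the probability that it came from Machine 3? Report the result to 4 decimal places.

P(defective|M1) = 0.29; P(defective|M2) = 0.072; P(defective|M3) = 0.019.
Prior × likelihood for each source: 0.333333·0.29=0.09667, 0.333333·0.072=0.02400, 0.333333·0.019=0.006333. Summing gives P(defective) = 0.12700.
P(Machine 3 | defective) = 0.006333 / 0.12700 = 0.0499.

Posterior probability ≈ 0.0499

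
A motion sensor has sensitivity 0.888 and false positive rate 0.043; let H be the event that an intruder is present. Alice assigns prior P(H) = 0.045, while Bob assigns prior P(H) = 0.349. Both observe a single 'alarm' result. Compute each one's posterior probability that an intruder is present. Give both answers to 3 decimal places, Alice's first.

The likelihood ratio for an 'alarm' result is 0.888/0.043 = 20.651.
Alice: prior odds 0.045/0.955 = 0.047120; posterior odds 0.97309; posterior probability 0.493.
Bob: prior odds 0.349/0.651 = 0.53610; posterior odds 11.071; posterior probability 0.917.

Alice: 0.493; Bob: 0.917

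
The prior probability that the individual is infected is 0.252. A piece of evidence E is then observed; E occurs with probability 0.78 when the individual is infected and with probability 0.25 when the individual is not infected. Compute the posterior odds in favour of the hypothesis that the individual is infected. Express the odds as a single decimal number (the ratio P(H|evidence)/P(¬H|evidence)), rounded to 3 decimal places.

Posterior odds ≈ 1.051

Prior odds = 0.252/(1−0.252) = 0.33690.
Likelihood ratio for E = 0.78/0.25 = 3.1200.
Posterior odds = prior odds × LR = 1.0511.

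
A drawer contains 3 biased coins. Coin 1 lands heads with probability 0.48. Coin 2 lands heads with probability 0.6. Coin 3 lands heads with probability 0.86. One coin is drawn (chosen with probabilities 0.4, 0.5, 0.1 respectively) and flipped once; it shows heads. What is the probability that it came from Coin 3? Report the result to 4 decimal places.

Posterior probability ≈ 0.1488

Tabulate prior·likelihood by source: [1] prior 0.4, lik 0.48, product 0.1920; [2] prior 0.5, lik 0.6, product 0.3000; [3] prior 0.1, lik 0.86, product 0.08600.
Normalizing constant = 0.57800; the posterior for Coin 3 is its product over the sum, 0.08600/0.57800 = 0.1488.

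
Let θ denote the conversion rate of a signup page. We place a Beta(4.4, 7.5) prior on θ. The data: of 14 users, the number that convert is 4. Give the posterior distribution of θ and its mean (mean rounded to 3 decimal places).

Posterior: Beta(8.4, 17.5); mean ≈ 0.324

Observing 4 successes and 10 failures updates Beta(4.4, 7.5) by adding the success and failure counts to the two shape parameters: α = 4.4+4 = 8.4, β = 7.5+10 = 17.5.
E[θ | data] = 8.4/(8.4+17.5) = 0.324.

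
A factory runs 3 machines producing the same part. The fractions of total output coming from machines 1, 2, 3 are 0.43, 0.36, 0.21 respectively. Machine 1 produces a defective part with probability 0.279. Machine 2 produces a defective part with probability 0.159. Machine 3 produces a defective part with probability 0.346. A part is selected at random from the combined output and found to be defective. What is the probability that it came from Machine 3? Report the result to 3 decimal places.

Posterior probability ≈ 0.291

Tabulate prior·likelihood by source: [1] prior 0.43, lik 0.279, product 0.1200; [2] prior 0.36, lik 0.159, product 0.05724; [3] prior 0.21, lik 0.346, product 0.07266.
Normalizing constant = 0.24987; the posterior for Machine 3 is its product over the sum, 0.07266/0.24987 = 0.291.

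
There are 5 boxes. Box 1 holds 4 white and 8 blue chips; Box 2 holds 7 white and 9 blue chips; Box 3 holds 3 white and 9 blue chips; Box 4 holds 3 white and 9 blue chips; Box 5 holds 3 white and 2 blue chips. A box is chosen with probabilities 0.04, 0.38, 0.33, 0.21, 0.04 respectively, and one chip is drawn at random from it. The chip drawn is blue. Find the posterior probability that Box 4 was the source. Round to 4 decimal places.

Tabulate prior·likelihood by source: [1] prior 0.04, lik 0.6667, product 0.02667; [2] prior 0.38, lik 0.5625, product 0.2137; [3] prior 0.33, lik 0.75, product 0.2475; [4] prior 0.21, lik 0.75, product 0.1575; [5] prior 0.04, lik 0.4, product 0.01600.
Normalizing constant = 0.66142; the posterior for Box 4 is its product over the sum, 0.1575/0.66142 = 0.2381.

Posterior probability ≈ 0.2381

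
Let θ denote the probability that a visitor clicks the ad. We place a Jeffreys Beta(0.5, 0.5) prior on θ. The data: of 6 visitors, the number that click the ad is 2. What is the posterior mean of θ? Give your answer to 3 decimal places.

Posterior mean ≈ 0.357

Observing 2 successes and 4 failures updates Beta(0.5, 0.5) by adding the success and failure counts to the two shape parameters: α = 0.5+2 = 2.5, β = 0.5+4 = 4.5.
Posterior mean = α/(α+β) = 2.5/7 = 0.357.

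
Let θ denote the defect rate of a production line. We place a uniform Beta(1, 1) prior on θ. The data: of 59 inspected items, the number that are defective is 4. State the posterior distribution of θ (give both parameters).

Observing 4 successes and 55 failures updates Beta(1, 1) by adding the success and failure counts to the two shape parameters: α = 1+4 = 5, β = 1+55 = 56.

Posterior: Beta(5, 56)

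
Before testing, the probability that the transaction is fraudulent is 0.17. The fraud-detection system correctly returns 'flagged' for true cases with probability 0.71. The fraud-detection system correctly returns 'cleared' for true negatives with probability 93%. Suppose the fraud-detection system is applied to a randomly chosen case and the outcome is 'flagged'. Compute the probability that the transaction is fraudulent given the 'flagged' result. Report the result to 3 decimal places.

P(H | E) ≈ 0.675

Let H be the event that the transaction is fraudulent. P(H) = 0.17, so P(¬H) = 0.83. With E the 'flagged' result, P(E|H) = 0.71 and P(E|¬H) = 0.07.
P(E) = 0.71·0.17 + 0.07·0.83 = 0.12070 + 0.058100 = 0.17880.
By Bayes' theorem, P(H|E) = 0.12070 / 0.17880 = 0.675.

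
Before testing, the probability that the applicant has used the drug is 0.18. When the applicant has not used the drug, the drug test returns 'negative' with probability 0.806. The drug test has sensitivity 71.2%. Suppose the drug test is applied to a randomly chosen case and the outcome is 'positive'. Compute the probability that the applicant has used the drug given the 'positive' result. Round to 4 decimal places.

Write H for 'the applicant has used the drug'. Prior odds H:¬H = 0.18/0.82 = 0.21951. For the 'positive' outcome, the likelihood ratio is 0.712/0.194 = 3.6701.
Posterior odds = 0.21951 × 3.6701 = 0.80563, so P(H|E) = 0.80563/(1+0.80563) = 0.4462.

P(H | E) ≈ 0.4462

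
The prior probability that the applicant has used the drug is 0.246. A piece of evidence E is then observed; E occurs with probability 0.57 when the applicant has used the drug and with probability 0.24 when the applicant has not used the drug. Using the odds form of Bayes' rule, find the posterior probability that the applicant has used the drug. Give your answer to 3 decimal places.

Prior odds = 0.246/(1−0.246) = 0.32626.
Likelihood ratio for E = 0.57/0.24 = 2.3750.
Posterior odds = prior odds × LR = 0.77487.
Posterior probability = odds/(1+odds) = 0.77487/1.7749 = 0.437.

Posterior probability ≈ 0.437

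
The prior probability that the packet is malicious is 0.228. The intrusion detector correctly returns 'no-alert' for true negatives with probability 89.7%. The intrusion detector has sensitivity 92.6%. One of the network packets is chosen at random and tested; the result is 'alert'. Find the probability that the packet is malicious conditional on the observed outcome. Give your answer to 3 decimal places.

P(H | E) ≈ 0.726

Let H be the event that the packet is malicious. P(H) = 0.228, so P(¬H) = 0.772. With E the 'alert' result, P(E|H) = 0.926 and P(E|¬H) = 0.103.
P(E) = 0.926·0.228 + 0.103·0.772 = 0.21113 + 0.079516 = 0.29064.
By Bayes' theorem, P(H|E) = 0.21113 / 0.29064 = 0.726.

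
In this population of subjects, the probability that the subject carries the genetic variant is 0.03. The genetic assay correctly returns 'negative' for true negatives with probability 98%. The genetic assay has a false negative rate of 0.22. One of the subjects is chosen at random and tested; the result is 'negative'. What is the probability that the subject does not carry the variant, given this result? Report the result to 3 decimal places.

Write H for 'the subject carries the genetic variant'. Prior odds H:¬H = 0.03/0.97 = 0.030928. For the 'negative' outcome, the likelihood ratio is 0.22/0.98 = 0.22449.
Posterior odds = 0.030928 × 0.22449 = 0.0069430, so P(H|E) = 0.0069430/(1+0.0069430) = 0.007. Then P(¬H|E) = 1 − 0.007 = 0.993.

P(¬H | E) ≈ 0.993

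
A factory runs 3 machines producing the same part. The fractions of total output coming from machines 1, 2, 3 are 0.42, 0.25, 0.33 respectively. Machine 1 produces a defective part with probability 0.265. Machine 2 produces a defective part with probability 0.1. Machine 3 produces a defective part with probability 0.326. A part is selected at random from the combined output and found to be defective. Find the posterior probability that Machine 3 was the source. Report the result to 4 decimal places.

Posterior probability ≈ 0.4411

Tabulate prior·likelihood by source: [1] prior 0.42, lik 0.265, product 0.1113; [2] prior 0.25, lik 0.1, product 0.02500; [3] prior 0.33, lik 0.326, product 0.1076.
Normalizing constant = 0.24388; the posterior for Machine 3 is its product over the sum, 0.1076/0.24388 = 0.4411.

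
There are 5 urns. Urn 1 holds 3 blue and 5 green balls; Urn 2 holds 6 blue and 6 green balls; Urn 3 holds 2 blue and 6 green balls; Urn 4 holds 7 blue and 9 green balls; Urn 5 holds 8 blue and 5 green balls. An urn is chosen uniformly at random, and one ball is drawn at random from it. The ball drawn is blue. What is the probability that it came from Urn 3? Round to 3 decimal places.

Posterior probability ≈ 0.115

Tabulate prior·likelihood by source: [1] prior 0.2, lik 0.375, product 0.07500; [2] prior 0.2, lik 0.5, product 0.1000; [3] prior 0.2, lik 0.25, product 0.05000; [4] prior 0.2, lik 0.4375, product 0.08750; [5] prior 0.2, lik 0.6154, product 0.1231.
Normalizing constant = 0.43558; the posterior for Urn 3 is its product over the sum, 0.05000/0.43558 = 0.115.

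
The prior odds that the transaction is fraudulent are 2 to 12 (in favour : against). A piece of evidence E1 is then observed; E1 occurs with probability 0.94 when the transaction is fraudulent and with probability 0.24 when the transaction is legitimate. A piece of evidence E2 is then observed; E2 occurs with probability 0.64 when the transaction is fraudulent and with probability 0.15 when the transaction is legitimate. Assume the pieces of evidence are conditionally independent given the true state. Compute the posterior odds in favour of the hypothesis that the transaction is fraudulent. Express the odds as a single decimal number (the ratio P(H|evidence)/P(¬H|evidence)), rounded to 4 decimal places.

Prior odds = 2/12 = 0.16667.
Likelihood ratio for E1 = 0.94/0.24 = 3.9167.
Likelihood ratio for E2 = 0.64/0.15 = 4.2667.
Posterior odds = prior odds × LR₁ × LR₂ = 2.7852.

Posterior odds ≈ 2.7852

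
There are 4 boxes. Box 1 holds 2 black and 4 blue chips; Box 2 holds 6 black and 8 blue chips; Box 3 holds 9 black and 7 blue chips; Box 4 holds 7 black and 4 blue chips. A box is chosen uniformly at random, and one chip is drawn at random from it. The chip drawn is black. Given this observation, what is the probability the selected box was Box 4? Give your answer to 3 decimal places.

Tabulate prior·likelihood by source: [1] prior 0.25, lik 0.3333, product 0.08333; [2] prior 0.25, lik 0.4286, product 0.1071; [3] prior 0.25, lik 0.5625, product 0.1406; [4] prior 0.25, lik 0.6364, product 0.1591.
Normalizing constant = 0.49019; the posterior for Box 4 is its product over the sum, 0.1591/0.49019 = 0.325.

Posterior probability ≈ 0.325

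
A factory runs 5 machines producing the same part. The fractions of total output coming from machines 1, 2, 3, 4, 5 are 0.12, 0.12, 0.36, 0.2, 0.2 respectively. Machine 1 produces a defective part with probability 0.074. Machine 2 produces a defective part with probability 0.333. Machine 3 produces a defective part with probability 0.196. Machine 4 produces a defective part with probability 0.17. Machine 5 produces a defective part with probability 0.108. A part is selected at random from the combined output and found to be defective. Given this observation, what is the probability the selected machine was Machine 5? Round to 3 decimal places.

P(defective|M1) = 0.074; P(defective|M2) = 0.333; P(defective|M3) = 0.196; P(defective|M4) = 0.17; P(defective|M5) = 0.108.
Prior × likelihood for each source: 0.12·0.074=0.008880, 0.12·0.333=0.03996, 0.36·0.196=0.07056, 0.2·0.17=0.03400, 0.2·0.108=0.02160. Summing gives P(defective) = 0.17500.
P(Machine 5 | defective) = 0.02160 / 0.17500 = 0.123.

Posterior probability ≈ 0.123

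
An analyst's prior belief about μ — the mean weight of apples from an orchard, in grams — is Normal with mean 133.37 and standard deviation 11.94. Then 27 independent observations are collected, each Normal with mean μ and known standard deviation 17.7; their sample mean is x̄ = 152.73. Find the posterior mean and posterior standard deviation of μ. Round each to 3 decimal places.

Posterior mean ≈ 151.273; posterior SD ≈ 3.276

With known σ, the Normal prior is conjugate. Weight on the data is w = (n/σ²)/(n/σ² + 1/τ₀²) = 0.0861821/(0.0861821+0.00701441) = 0.92474.
Posterior mean = w·x̄ + (1−w)·μ₀ = 0.92474·152.73 + 0.075265·133.37 = 151.273. Posterior variance = 1/(0.0861821+0.00701441) = 10.7300, so SD = 3.276.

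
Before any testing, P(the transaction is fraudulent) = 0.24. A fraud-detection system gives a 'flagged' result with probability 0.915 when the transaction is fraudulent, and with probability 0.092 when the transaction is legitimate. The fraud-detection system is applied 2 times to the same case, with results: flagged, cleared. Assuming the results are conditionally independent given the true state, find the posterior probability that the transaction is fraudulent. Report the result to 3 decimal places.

Let H be the event that the transaction is fraudulent; start with P(H) = 0.24. P('flagged'|H) = 0.915, P('flagged'|¬H) = 0.092.
Update on result 1 ('flagged'): P(H) ← 0.915·0.2400 / (0.915·0.2400 + 0.092·0.7600) = 0.21960/0.28952 = 0.7585.
Update on result 2 ('cleared'): P(H) ← 0.085·0.7585 / (0.085·0.7585 + 0.908·0.2415) = 0.064472/0.28376 = 0.2272.

Posterior P(H) ≈ 0.227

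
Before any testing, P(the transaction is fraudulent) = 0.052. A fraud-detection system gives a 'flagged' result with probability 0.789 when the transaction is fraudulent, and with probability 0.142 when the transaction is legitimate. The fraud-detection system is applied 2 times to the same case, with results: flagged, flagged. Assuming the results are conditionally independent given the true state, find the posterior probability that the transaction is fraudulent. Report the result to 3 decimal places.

Posterior P(H) ≈ 0.629

With H the event that the transaction is fraudulent, the joint likelihood of the observed sequence is P(data|H) = 0.789·0.789 = 0.62252 and P(data|¬H) = 0.142·0.142 = 0.020164.
Bayes: P(H|data) = 0.052·0.62252 / (0.052·0.62252 + 0.948·0.020164) = 0.032371/0.051487 = 0.6287.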